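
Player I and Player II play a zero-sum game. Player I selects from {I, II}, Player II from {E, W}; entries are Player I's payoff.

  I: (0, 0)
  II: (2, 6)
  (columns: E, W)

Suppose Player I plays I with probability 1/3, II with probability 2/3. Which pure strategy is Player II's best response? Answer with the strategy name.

E

If Player II plays E, Player I's expected payoff is (1/3)·0 + (2/3)·2 = 4/3.
If Player II plays W, Player I's expected payoff is (1/3)·0 + (2/3)·6 = 4.
Player II minimizes Player I's payoff; the smallest is 4/3, so the best response is E.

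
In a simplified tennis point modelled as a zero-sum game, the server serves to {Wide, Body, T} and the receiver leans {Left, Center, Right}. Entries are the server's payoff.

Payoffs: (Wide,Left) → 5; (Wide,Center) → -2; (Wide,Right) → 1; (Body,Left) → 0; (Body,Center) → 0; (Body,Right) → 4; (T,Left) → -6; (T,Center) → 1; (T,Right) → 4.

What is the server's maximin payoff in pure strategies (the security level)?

Row minima: Wide → -2, Body → 0, T → -6.
The best of these is 0.

0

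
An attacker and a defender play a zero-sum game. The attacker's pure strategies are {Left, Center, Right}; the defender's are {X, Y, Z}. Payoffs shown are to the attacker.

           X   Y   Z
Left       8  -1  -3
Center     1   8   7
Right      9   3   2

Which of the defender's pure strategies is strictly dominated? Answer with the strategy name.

Y

Z holds the attacker's payoff strictly below Y in every row: -3 < -1, 7 < 8, 2 < 3.
So Y is strictly dominated for the defender.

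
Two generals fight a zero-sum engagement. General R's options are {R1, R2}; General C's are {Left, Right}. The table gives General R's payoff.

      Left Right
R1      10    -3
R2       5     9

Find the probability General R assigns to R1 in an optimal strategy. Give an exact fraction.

Row minima: R1 → -3, R2 → 5; maximin = 5.
Column maxima: Left → 10, Right → 9; minimax = 9.
5 ≠ 9, so there is no saddle point; optimal play is mixed.
Let General R play R1 with probability p. Expected payoff against Left: 10p + 5(1−p) = 5p + 5; against Right: (-3)p + 9(1−p) = −12p + 9.
Setting these equal: 5p + 5 = −12p + 9 ⇒ 17p = 4 ⇒ p = 4/17, and the value is (5)·(4/17) + 5 = 105/17.
For General C: with q = P(Left), equating R1's and R2's payoffs gives 13q − 3 = −4q + 9 ⇒ q = 12/17.

4/17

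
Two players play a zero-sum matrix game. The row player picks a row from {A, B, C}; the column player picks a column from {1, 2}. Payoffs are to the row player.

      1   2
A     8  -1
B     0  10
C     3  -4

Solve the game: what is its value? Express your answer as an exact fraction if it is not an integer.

80/19

Row minima: A → -1, B → 0, C → -4; maximin = 0.
Column maxima: 1 → 8, 2 → 10; minimax = 8.
0 ≠ 8, so there is no saddle point; optimal play is mixed.
C is strictly dominated by A, so the row player never plays it.
On the remaining 2×2 (A, B vs 1, 2):
Let the row player play A with probability p. Expected payoff against 1: 8p + 0(1−p) = 8p; against 2: (-1)p + 10(1−p) = −11p + 10.
Setting these equal: 8p = −11p + 10 ⇒ 19p = 10 ⇒ p = 10/19, and the value is (8)·(10/19) = 80/19.
For the column player: with q = P(1), equating A's and B's payoffs gives 9q − 1 = −10q + 10 ⇒ q = 11/19.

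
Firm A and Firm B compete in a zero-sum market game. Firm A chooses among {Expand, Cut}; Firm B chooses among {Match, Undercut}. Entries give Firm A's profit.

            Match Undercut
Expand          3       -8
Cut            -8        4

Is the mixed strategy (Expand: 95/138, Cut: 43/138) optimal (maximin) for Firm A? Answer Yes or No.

No

Against Match this mix gives (95/138)·3 + (43/138)·(-8) = -59/138.
Against Undercut this mix gives (95/138)·(-8) + (43/138)·4 = -98/23.
Firm B will play Undercut, holding Firm A to -98/23. Shifting weight toward the row that does better against Undercut would raise this floor (the equalizing mix achieves -52/23 against both Undercut and Match), so the proposed strategy is not optimal.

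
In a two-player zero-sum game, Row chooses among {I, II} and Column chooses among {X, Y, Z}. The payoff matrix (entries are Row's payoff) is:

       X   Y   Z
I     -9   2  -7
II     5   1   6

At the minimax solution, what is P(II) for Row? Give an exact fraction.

11/15

Row minima: I → -9, II → 1; maximin = 1.
Column maxima: X → 5, Y → 2, Z → 6; minimax = 2.
1 ≠ 2, so there is no saddle point; optimal play is mixed.
Z is strictly dominated by X (it gives Row strictly more in every row), so Column never plays it.
On the remaining 2×2 (I, II vs X, Y):
Let Row play I with probability p. Expected payoff against X: (-9)p + 5(1−p) = −14p + 5; against Y: 2p + 1(1−p) = p + 1.
Setting these equal: −14p + 5 = p + 1 ⇒ −15p = -4 ⇒ p = 4/15, and the value is (-14)·(4/15) + 5 = 19/15.
For Column: with q = P(X), equating I's and II's payoffs gives −11q + 2 = 4q + 1 ⇒ q = 1/15.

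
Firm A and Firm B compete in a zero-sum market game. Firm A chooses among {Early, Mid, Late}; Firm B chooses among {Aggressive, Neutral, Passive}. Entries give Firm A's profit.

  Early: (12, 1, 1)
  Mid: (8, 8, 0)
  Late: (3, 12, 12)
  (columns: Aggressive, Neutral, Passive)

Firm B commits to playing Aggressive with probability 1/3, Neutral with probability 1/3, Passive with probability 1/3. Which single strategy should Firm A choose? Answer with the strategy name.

Late

Expected payoff of Early: (1/3)·12 + (1/3)·1 + (1/3)·1 = 14/3.
Expected payoff of Mid: (1/3)·8 + (1/3)·8 + (1/3)·0 = 16/3.
Expected payoff of Late: (1/3)·3 + (1/3)·12 + (1/3)·12 = 9.
The largest is 9, so Firm A's best response is Late.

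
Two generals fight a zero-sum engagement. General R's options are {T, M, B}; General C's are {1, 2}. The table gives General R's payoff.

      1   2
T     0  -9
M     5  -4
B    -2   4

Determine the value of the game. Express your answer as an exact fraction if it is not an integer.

Row minima: T → -9, M → -4, B → -2; maximin = -2.
Column maxima: 1 → 5, 2 → 4; minimax = 4.
-2 ≠ 4, so there is no saddle point; optimal play is mixed.
T is strictly dominated by M, so General R never plays it.
On the remaining 2×2 (M, B vs 1, 2):
Let General R play M with probability p. Expected payoff against 1: 5p + (-2)(1−p) = 7p − 2; against 2: (-4)p + 4(1−p) = −8p + 4.
Setting these equal: 7p − 2 = −8p + 4 ⇒ 15p = 6 ⇒ p = 2/5, and the value is (7)·(2/5) − 2 = 4/5.
For General C: with q = P(1), equating M's and B's payoffs gives 9q − 4 = −6q + 4 ⇒ q = 8/15.

4/5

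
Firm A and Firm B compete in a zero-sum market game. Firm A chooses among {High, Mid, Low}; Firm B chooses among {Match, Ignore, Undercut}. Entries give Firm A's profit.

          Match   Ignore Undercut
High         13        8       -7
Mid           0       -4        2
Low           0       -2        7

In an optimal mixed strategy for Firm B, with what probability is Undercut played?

5/12

Row minima: High → -7, Mid → -4, Low → -2; maximin = -2.
Column maxima: Match → 13, Ignore → 8, Undercut → 7; minimax = 7.
-2 ≠ 7, so there is no saddle point; optimal play is mixed.
Match is strictly dominated by Ignore (it gives Firm A strictly more in every row), so Firm B never plays it.
With Match eliminated, Mid is strictly dominated by Low (Low gives Firm A strictly more in every remaining column), so Firm A never plays it.
On the remaining 2×2 (High, Low vs Ignore, Undercut):
Let Firm A play High with probability p. Expected payoff against Ignore: 8p + (-2)(1−p) = 10p − 2; against Undercut: (-7)p + 7(1−p) = −14p + 7.
Setting these equal: 10p − 2 = −14p + 7 ⇒ 24p = 9 ⇒ p = 3/8, and the value is (10)·(3/8) − 2 = 7/4.
For Firm B: with q = P(Ignore), equating High's and Low's payoffs gives 15q − 7 = −9q + 7 ⇒ q = 7/12.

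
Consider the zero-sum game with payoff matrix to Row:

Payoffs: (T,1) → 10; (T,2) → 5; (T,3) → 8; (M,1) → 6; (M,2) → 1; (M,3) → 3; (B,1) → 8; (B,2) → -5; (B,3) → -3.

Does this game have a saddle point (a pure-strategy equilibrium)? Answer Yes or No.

Row minima: T → 5, M → 1, B → -5; maximin = 5.
Column maxima: 1 → 10, 2 → 5, 3 → 8; minimax = 5.
maximin = minimax = 5, so a saddle point exists.

Yes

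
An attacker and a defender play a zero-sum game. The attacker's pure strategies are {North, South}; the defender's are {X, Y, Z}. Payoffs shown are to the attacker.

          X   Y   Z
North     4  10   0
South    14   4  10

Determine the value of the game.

Row minima: North → 0, South → 4; maximin = 4.
Column maxima: X → 14, Y → 10, Z → 10; minimax = 10.
4 ≠ 10, so there is no saddle point; optimal play is mixed.
X is strictly dominated by Z (it gives the attacker strictly more in every row), so the defender never plays it.
On the remaining 2×2 (North, South vs Y, Z):
Let the attacker play North with probability p. Expected payoff against Y: 10p + 4(1−p) = 6p + 4; against Z: 0p + 10(1−p) = −10p + 10.
Setting these equal: 6p + 4 = −10p + 10 ⇒ 16p = 6 ⇒ p = 3/8, and the value is (6)·(3/8) + 4 = 25/4.
For the defender: with q = P(Y), equating North's and South's payoffs gives 10q = −6q + 10 ⇒ q = 5/8.

25/4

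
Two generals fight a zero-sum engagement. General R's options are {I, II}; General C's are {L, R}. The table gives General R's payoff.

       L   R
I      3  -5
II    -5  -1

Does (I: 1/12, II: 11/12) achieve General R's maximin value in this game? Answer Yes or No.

No

Against L this mix gives (1/12)·3 + (11/12)·(-5) = -13/3.
Against R this mix gives (1/12)·(-5) + (11/12)·(-1) = -4/3.
General C will play L, holding General R to -13/3. Shifting weight toward the row that does better against L would raise this floor (the equalizing mix achieves -7/3 against both L and R), so the proposed strategy is not optimal.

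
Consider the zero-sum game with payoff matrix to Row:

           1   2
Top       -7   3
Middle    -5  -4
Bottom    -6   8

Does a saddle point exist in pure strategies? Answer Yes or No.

Yes

Row minima: Top → -7, Middle → -5, Bottom → -6; maximin = -5.
Column maxima: 1 → -5, 2 → 8; minimax = -5.
maximin = minimax = -5, so a saddle point exists.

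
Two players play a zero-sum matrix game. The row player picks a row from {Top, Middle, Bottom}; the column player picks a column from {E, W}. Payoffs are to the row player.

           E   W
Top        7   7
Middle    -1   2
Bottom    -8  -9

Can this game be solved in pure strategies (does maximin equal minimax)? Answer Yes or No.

Row minima: Top → 7, Middle → -1, Bottom → -9; maximin = 7.
Column maxima: E → 7, W → 7; minimax = 7.
maximin = minimax = 7, so a saddle point exists.

Yes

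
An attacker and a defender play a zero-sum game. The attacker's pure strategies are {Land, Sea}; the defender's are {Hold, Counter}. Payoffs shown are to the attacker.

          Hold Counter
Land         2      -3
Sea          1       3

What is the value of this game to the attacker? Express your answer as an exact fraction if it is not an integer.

Row minima: Land → -3, Sea → 1; maximin = 1.
Column maxima: Hold → 2, Counter → 3; minimax = 2.
1 ≠ 2, so there is no saddle point; optimal play is mixed.
Let the attacker play Land with probability p. Expected payoff against Hold: 2p + 1(1−p) = p + 1; against Counter: (-3)p + 3(1−p) = −6p + 3.
Setting these equal: p + 1 = −6p + 3 ⇒ 7p = 2 ⇒ p = 2/7, and the value is (1)·(2/7) + 1 = 9/7.
For the defender: with q = P(Hold), equating Land's and Sea's payoffs gives 5q − 3 = −2q + 3 ⇒ q = 6/7.

9/7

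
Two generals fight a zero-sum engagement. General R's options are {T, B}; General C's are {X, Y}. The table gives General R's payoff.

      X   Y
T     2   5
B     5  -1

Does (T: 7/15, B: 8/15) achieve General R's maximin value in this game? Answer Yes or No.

No

Against X this mix gives (7/15)·2 + (8/15)·5 = 18/5.
Against Y this mix gives (7/15)·5 + (8/15)·(-1) = 9/5.
General C will play Y, holding General R to 9/5. Shifting weight toward the row that does better against Y would raise this floor (the equalizing mix achieves 3 against both Y and X), so the proposed strategy is not optimal.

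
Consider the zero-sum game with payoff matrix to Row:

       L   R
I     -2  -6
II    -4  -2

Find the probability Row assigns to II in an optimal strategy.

Row minima: I → -6, II → -4; maximin = -4.
Column maxima: L → -2, R → -2; minimax = -2.
-4 ≠ -2, so there is no saddle point; optimal play is mixed.
Let Row play I with probability p. Expected payoff against L: (-2)p + (-4)(1−p) = 2p − 4; against R: (-6)p + (-2)(1−p) = −4p − 2.
Setting these equal: 2p − 4 = −4p − 2 ⇒ 6p = 2 ⇒ p = 1/3, and the value is (2)·(1/3) − 4 = -10/3.
For Column: with q = P(L), equating I's and II's payoffs gives 4q − 6 = −2q − 2 ⇒ q = 2/3.

2/3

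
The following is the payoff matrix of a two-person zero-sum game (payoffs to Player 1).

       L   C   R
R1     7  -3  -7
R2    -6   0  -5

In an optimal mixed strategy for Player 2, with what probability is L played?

2/15

Row minima: R1 → -7, R2 → -6; maximin = -6.
Column maxima: L → 7, C → 0, R → -5; minimax = -5.
-6 ≠ -5, so there is no saddle point; optimal play is mixed.
C is strictly dominated by R (it gives Player 1 strictly more in every row), so Player 2 never plays it.
On the remaining 2×2 (R1, R2 vs L, R):
Let Player 1 play R1 with probability p. Expected payoff against L: 7p + (-6)(1−p) = 13p − 6; against R: (-7)p + (-5)(1−p) = −2p − 5.
Setting these equal: 13p − 6 = −2p − 5 ⇒ 15p = 1 ⇒ p = 1/15, and the value is (13)·(1/15) − 6 = -77/15.
For Player 2: with q = P(L), equating R1's and R2's payoffs gives 14q − 7 = −q − 5 ⇒ q = 2/15.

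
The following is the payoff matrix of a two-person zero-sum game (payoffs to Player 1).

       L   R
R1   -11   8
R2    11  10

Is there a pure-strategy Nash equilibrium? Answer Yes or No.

Yes

Row minima: R1 → -11, R2 → 10; maximin = 10.
Column maxima: L → 11, R → 10; minimax = 10.
maximin = minimax = 10, so a saddle point exists.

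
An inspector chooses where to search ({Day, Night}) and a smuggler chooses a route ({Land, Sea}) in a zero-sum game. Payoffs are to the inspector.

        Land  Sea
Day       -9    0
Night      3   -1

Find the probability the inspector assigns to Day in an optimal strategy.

4/13

Row minima: Day → -9, Night → -1; maximin = -1.
Column maxima: Land → 3, Sea → 0; minimax = 0.
-1 ≠ 0, so there is no saddle point; optimal play is mixed.
Let the inspector play Day with probability p. Expected payoff against Land: (-9)p + 3(1−p) = −12p + 3; against Sea: 0p + (-1)(1−p) = p − 1.
Setting these equal: −12p + 3 = p − 1 ⇒ −13p = -4 ⇒ p = 4/13, and the value is (-12)·(4/13) + 3 = -9/13.
For the smuggler: with q = P(Land), equating Day's and Night's payoffs gives −9q = 4q − 1 ⇒ q = 1/13.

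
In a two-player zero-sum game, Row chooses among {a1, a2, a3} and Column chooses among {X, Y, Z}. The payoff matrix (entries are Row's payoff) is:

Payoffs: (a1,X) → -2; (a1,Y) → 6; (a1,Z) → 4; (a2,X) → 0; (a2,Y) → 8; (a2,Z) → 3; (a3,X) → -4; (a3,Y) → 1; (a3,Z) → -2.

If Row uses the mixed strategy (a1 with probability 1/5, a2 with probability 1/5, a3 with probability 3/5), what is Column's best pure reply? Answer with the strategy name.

If Column plays X, Row's expected payoff is (1/5)·(-2) + (1/5)·0 + (3/5)·(-4) = -14/5.
If Column plays Y, Row's expected payoff is (1/5)·6 + (1/5)·8 + (3/5)·1 = 17/5.
If Column plays Z, Row's expected payoff is (1/5)·4 + (1/5)·3 + (3/5)·(-2) = 1/5.
Column minimizes Row's payoff; the smallest is -14/5, so the best response is X.

X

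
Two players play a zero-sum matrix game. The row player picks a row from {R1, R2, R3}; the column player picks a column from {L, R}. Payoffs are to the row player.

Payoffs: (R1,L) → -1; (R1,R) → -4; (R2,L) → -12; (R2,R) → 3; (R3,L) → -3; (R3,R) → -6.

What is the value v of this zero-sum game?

Row minima: R1 → -4, R2 → -12, R3 → -6; maximin = -4.
Column maxima: L → -1, R → 3; minimax = -1.
-4 ≠ -1, so there is no saddle point; optimal play is mixed.
R3 is strictly dominated by R1, so the row player never plays it.
On the remaining 2×2 (R1, R2 vs L, R):
Let the row player play R1 with probability p. Expected payoff against L: (-1)p + (-12)(1−p) = 11p − 12; against R: (-4)p + 3(1−p) = −7p + 3.
Setting these equal: 11p − 12 = −7p + 3 ⇒ 18p = 15 ⇒ p = 5/6, and the value is (11)·(5/6) − 12 = -17/6.
For the column player: with q = P(L), equating R1's and R2's payoffs gives 3q − 4 = −15q + 3 ⇒ q = 7/18.

-17/6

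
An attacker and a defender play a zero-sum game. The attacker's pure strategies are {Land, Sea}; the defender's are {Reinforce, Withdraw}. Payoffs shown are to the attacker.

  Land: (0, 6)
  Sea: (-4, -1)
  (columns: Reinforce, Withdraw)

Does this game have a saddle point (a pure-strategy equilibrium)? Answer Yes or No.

Row minima: Land → 0, Sea → -4; maximin = 0.
Column maxima: Reinforce → 0, Withdraw → 6; minimax = 0.
maximin = minimax = 0, so a saddle point exists.

Yes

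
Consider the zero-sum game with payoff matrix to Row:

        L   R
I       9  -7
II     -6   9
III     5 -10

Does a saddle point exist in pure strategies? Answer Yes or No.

No

Row minima: I → -7, II → -6, III → -10; maximin = -6.
Column maxima: L → 9, R → 9; minimax = 9.
-6 ≠ 9, so no pure-strategy equilibrium exists.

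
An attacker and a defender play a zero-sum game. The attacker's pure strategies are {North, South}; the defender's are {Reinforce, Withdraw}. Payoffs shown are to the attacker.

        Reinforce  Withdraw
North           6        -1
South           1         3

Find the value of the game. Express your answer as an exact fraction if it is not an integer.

Row minima: North → -1, South → 1; maximin = 1.
Column maxima: Reinforce → 6, Withdraw → 3; minimax = 3.
1 ≠ 3, so there is no saddle point; optimal play is mixed.
Let the attacker play North with probability p. Expected payoff against Reinforce: 6p + 1(1−p) = 5p + 1; against Withdraw: (-1)p + 3(1−p) = −4p + 3.
Setting these equal: 5p + 1 = −4p + 3 ⇒ 9p = 2 ⇒ p = 2/9, and the value is (5)·(2/9) + 1 = 19/9.
For the defender: with q = P(Reinforce), equating North's and South's payoffs gives 7q − 1 = −2q + 3 ⇒ q = 4/9.

19/9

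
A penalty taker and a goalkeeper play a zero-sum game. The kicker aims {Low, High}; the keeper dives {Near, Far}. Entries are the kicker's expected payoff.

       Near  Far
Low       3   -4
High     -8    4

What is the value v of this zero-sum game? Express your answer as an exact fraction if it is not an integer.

Row minima: Low → -4, High → -8; maximin = -4.
Column maxima: Near → 3, Far → 4; minimax = 3.
-4 ≠ 3, so there is no saddle point; optimal play is mixed.
Let the kicker play Low with probability p. Expected payoff against Near: 3p + (-8)(1−p) = 11p − 8; against Far: (-4)p + 4(1−p) = −8p + 4.
Setting these equal: 11p − 8 = −8p + 4 ⇒ 19p = 12 ⇒ p = 12/19, and the value is (11)·(12/19) − 8 = -20/19.
For the keeper: with q = P(Near), equating Low's and High's payoffs gives 7q − 4 = −12q + 4 ⇒ q = 8/19.

-20/19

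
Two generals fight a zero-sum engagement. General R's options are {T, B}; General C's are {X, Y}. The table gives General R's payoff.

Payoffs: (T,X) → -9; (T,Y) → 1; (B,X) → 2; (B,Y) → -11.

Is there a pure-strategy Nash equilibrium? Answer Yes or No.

No

Row minima: T → -9, B → -11; maximin = -9.
Column maxima: X → 2, Y → 1; minimax = 1.
-9 ≠ 1, so no pure-strategy equilibrium exists.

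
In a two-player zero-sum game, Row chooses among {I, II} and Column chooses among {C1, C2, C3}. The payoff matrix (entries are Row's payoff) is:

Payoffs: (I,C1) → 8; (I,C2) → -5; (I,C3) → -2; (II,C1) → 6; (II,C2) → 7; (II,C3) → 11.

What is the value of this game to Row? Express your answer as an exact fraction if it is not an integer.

Row minima: I → -5, II → 6; maximin = 6.
Column maxima: C1 → 8, C2 → 7, C3 → 11; minimax = 7.
6 ≠ 7, so there is no saddle point; optimal play is mixed.
C3 is strictly dominated by C2 (it gives Row strictly more in every row), so Column never plays it.
On the remaining 2×2 (I, II vs C1, C2):
Let Row play I with probability p. Expected payoff against C1: 8p + 6(1−p) = 2p + 6; against C2: (-5)p + 7(1−p) = −12p + 7.
Setting these equal: 2p + 6 = −12p + 7 ⇒ 14p = 1 ⇒ p = 1/14, and the value is (2)·(1/14) + 6 = 43/7.
For Column: with q = P(C1), equating I's and II's payoffs gives 13q − 5 = −q + 7 ⇒ q = 6/7.

43/7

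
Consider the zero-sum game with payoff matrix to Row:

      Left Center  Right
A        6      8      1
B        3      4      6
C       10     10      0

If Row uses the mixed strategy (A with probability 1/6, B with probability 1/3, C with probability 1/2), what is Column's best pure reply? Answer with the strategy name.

If Column plays Left, Row's expected payoff is (1/6)·6 + (1/3)·3 + (1/2)·10 = 7.
If Column plays Center, Row's expected payoff is (1/6)·8 + (1/3)·4 + (1/2)·10 = 23/3.
If Column plays Right, Row's expected payoff is (1/6)·1 + (1/3)·6 + (1/2)·0 = 13/6.
Column minimizes Row's payoff; the smallest is 13/6, so the best response is Right.

Right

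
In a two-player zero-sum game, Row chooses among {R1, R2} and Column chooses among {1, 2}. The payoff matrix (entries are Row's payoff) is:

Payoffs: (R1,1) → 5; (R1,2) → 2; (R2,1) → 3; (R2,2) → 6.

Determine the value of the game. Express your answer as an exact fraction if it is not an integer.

Row minima: R1 → 2, R2 → 3; maximin = 3.
Column maxima: 1 → 5, 2 → 6; minimax = 5.
3 ≠ 5, so there is no saddle point; optimal play is mixed.
Let Row play R1 with probability p. Expected payoff against 1: 5p + 3(1−p) = 2p + 3; against 2: 2p + 6(1−p) = −4p + 6.
Setting these equal: 2p + 3 = −4p + 6 ⇒ 6p = 3 ⇒ p = 1/2, and the value is (2)·(1/2) + 3 = 4.
For Column: with q = P(1), equating R1's and R2's payoffs gives 3q + 2 = −3q + 6 ⇒ q = 2/3.

4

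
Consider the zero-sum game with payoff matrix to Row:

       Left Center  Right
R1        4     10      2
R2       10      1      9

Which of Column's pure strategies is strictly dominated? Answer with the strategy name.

Left

Right holds Row's payoff strictly below Left in every row: 2 < 4, 9 < 10.
So Left is strictly dominated for Column.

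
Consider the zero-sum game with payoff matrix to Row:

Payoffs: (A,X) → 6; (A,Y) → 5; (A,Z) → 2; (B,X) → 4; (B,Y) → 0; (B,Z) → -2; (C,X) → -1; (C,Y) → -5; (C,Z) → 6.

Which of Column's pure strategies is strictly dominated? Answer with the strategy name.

Y holds Row's payoff strictly below X in every row: 5 < 6, 0 < 4, -5 < -1.
So X is strictly dominated for Column.

X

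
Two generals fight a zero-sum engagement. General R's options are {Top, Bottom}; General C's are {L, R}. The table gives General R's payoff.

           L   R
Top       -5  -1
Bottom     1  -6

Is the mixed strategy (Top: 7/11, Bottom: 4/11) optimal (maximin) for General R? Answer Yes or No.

Yes

Against L this mix gives (7/11)·(-5) + (4/11)·1 = -31/11.
Against R this mix gives (7/11)·(-1) + (4/11)·(-6) = -31/11.
All of General C's active replies (L, R) yield -31/11, and no column does worse for General R. The mix makes General C indifferent and guarantees -31/11, so it is optimal.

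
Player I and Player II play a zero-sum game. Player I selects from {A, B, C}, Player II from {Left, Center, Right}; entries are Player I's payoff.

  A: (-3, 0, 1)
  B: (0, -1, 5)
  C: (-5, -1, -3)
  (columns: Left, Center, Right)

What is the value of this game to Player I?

-3/4

Row minima: A → -3, B → -1, C → -5; maximin = -1.
Column maxima: Left → 0, Center → 0, Right → 5; minimax = 0.
-1 ≠ 0, so there is no saddle point; optimal play is mixed.
C is strictly dominated by A, so Player I never plays it.
Right is strictly dominated by Left (it gives Player I strictly more in every row), so Player II never plays it.
On the remaining 2×2 (A, B vs Left, Center):
Let Player I play A with probability p. Expected payoff against Left: (-3)p + 0(1−p) = −3p; against Center: 0p + (-1)(1−p) = p − 1.
Setting these equal: −3p = p − 1 ⇒ −4p = -1 ⇒ p = 1/4, and the value is (-3)·(1/4) = -3/4.
For Player II: with q = P(Left), equating A's and B's payoffs gives −3q = q − 1 ⇒ q = 1/4.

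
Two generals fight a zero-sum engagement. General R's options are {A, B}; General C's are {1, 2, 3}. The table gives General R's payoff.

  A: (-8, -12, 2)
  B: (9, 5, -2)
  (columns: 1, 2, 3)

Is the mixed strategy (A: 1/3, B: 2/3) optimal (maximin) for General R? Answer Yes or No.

Against 1 this mix gives (1/3)·(-8) + (2/3)·9 = 10/3.
Against 2 this mix gives (1/3)·(-12) + (2/3)·5 = -2/3.
Against 3 this mix gives (1/3)·2 + (2/3)·(-2) = -2/3.
All of General C's active replies (2, 3) yield -2/3, and no column does worse for General R. The mix makes General C indifferent and guarantees -2/3, so it is optimal.

Yes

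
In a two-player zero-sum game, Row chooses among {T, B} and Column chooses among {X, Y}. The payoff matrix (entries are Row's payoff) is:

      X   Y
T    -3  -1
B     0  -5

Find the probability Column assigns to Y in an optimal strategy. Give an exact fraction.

3/7

Row minima: T → -3, B → -5; maximin = -3.
Column maxima: X → 0, Y → -1; minimax = -1.
-3 ≠ -1, so there is no saddle point; optimal play is mixed.
Let Row play T with probability p. Expected payoff against X: (-3)p + 0(1−p) = −3p; against Y: (-1)p + (-5)(1−p) = 4p − 5.
Setting these equal: −3p = 4p − 5 ⇒ −7p = -5 ⇒ p = 5/7, and the value is (-3)·(5/7) = -15/7.
For Column: with q = P(X), equating T's and B's payoffs gives −2q − 1 = 5q − 5 ⇒ q = 4/7.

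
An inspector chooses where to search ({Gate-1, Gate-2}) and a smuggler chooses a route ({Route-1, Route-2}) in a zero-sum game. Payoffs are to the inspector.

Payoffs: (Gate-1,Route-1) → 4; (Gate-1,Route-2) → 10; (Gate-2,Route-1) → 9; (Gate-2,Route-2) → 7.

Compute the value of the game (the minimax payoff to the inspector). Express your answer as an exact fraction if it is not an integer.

Row minima: Gate-1 → 4, Gate-2 → 7; maximin = 7.
Column maxima: Route-1 → 9, Route-2 → 10; minimax = 9.
7 ≠ 9, so there is no saddle point; optimal play is mixed.
Let the inspector play Gate-1 with probability p. Expected payoff against Route-1: 4p + 9(1−p) = −5p + 9; against Route-2: 10p + 7(1−p) = 3p + 7.
Setting these equal: −5p + 9 = 3p + 7 ⇒ −8p = -2 ⇒ p = 1/4, and the value is (-5)·(1/4) + 9 = 31/4.
For the smuggler: with q = P(Route-1), equating Gate-1's and Gate-2's payoffs gives −6q + 10 = 2q + 7 ⇒ q = 3/8.

31/4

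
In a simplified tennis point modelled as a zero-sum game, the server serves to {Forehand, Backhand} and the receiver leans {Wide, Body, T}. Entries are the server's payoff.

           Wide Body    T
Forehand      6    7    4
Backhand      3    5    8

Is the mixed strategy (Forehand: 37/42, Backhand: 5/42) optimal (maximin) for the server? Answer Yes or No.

No

Against Wide this mix gives (37/42)·6 + (5/42)·3 = 79/14.
Against Body this mix gives (37/42)·7 + (5/42)·5 = 142/21.
Against T this mix gives (37/42)·4 + (5/42)·8 = 94/21.
The receiver will play T, holding the server to 94/21. Shifting weight toward the row that does better against T would raise this floor (the equalizing mix achieves 36/7 against both T and Wide), so the proposed strategy is not optimal.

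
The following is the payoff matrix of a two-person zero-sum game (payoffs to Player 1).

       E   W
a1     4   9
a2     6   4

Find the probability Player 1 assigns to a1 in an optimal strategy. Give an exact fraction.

2/7

Row minima: a1 → 4, a2 → 4; maximin = 4.
Column maxima: E → 6, W → 9; minimax = 6.
4 ≠ 6, so there is no saddle point; optimal play is mixed.
Let Player 1 play a1 with probability p. Expected payoff against E: 4p + 6(1−p) = −2p + 6; against W: 9p + 4(1−p) = 5p + 4.
Setting these equal: −2p + 6 = 5p + 4 ⇒ −7p = -2 ⇒ p = 2/7, and the value is (-2)·(2/7) + 6 = 38/7.
For Player 2: with q = P(E), equating a1's and a2's payoffs gives −5q + 9 = 2q + 4 ⇒ q = 5/7.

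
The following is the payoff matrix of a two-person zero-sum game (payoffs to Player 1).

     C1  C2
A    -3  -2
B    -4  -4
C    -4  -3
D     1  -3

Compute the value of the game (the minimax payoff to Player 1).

-11/5

Row minima: A → -3, B → -4, C → -4, D → -3; maximin = -3.
Column maxima: C1 → 1, C2 → -2; minimax = -2.
-3 ≠ -2, so there is no saddle point; optimal play is mixed.
B is strictly dominated by A, so Player 1 never plays it.
C is strictly dominated by A, so Player 1 never plays it.
On the remaining 2×2 (A, D vs C1, C2):
Let Player 1 play A with probability p. Expected payoff against C1: (-3)p + 1(1−p) = −4p + 1; against C2: (-2)p + (-3)(1−p) = p − 3.
Setting these equal: −4p + 1 = p − 3 ⇒ −5p = -4 ⇒ p = 4/5, and the value is (-4)·(4/5) + 1 = -11/5.
For Player 2: with q = P(C1), equating A's and D's payoffs gives −q − 2 = 4q − 3 ⇒ q = 1/5.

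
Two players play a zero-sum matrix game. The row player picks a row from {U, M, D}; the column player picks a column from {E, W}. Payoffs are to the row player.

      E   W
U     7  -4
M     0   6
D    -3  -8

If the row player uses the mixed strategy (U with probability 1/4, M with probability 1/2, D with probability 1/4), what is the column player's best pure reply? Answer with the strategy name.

W

If the column player plays E, the row player's expected payoff is (1/4)·7 + (1/2)·0 + (1/4)·(-3) = 1.
If the column player plays W, the row player's expected payoff is (1/4)·(-4) + (1/2)·6 + (1/4)·(-8) = 0.
The column player minimizes the row player's payoff; the smallest is 0, so the best response is W.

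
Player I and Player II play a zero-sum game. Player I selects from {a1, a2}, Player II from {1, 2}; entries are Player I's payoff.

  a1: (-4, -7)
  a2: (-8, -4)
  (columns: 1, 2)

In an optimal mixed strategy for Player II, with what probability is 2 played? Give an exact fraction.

Row minima: a1 → -7, a2 → -8; maximin = -7.
Column maxima: 1 → -4, 2 → -4; minimax = -4.
-7 ≠ -4, so there is no saddle point; optimal play is mixed.
Let Player I play a1 with probability p. Expected payoff against 1: (-4)p + (-8)(1−p) = 4p − 8; against 2: (-7)p + (-4)(1−p) = −3p − 4.
Setting these equal: 4p − 8 = −3p − 4 ⇒ 7p = 4 ⇒ p = 4/7, and the value is (4)·(4/7) − 8 = -40/7.
For Player II: with q = P(1), equating a1's and a2's payoffs gives 3q − 7 = −4q − 4 ⇒ q = 3/7.

4/7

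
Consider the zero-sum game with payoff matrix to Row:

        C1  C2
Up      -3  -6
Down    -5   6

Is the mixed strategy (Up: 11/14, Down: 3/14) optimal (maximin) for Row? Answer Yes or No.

Against C1 this mix gives (11/14)·(-3) + (3/14)·(-5) = -24/7.
Against C2 this mix gives (11/14)·(-6) + (3/14)·6 = -24/7.
All of Column's active replies (C1, C2) yield -24/7, and no column does worse for Row. The mix makes Column indifferent and guarantees -24/7, so it is optimal.

Yes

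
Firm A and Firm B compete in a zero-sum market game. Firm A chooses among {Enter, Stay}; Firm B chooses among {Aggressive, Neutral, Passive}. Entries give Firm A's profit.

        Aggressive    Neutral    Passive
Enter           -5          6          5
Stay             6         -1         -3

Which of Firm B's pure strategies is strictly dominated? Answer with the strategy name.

Neutral

Passive holds Firm A's payoff strictly below Neutral in every row: 5 < 6, -3 < -1.
So Neutral is strictly dominated for Firm B.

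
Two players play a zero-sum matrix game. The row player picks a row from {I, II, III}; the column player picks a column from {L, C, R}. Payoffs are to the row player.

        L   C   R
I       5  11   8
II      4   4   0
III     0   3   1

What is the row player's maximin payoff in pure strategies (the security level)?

5

Row minima: I → 5, II → 0, III → 0.
The best of these is 5.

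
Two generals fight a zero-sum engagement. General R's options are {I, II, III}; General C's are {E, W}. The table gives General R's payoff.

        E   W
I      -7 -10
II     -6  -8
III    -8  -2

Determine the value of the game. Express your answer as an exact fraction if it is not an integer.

-13/2

Row minima: I → -10, II → -8, III → -8; maximin = -8.
Column maxima: E → -6, W → -2; minimax = -6.
-8 ≠ -6, so there is no saddle point; optimal play is mixed.
I is strictly dominated by II, so General R never plays it.
On the remaining 2×2 (II, III vs E, W):
Let General R play II with probability p. Expected payoff against E: (-6)p + (-8)(1−p) = 2p − 8; against W: (-8)p + (-2)(1−p) = −6p − 2.
Setting these equal: 2p − 8 = −6p − 2 ⇒ 8p = 6 ⇒ p = 3/4, and the value is (2)·(3/4) − 8 = -13/2.
For General C: with q = P(E), equating II's and III's payoffs gives 2q − 8 = −6q − 2 ⇒ q = 3/4.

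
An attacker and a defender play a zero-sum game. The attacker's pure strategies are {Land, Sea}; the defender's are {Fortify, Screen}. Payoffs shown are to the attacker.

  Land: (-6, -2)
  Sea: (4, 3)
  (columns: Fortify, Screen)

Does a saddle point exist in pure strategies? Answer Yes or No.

Yes

Row minima: Land → -6, Sea → 3; maximin = 3.
Column maxima: Fortify → 4, Screen → 3; minimax = 3.
maximin = minimax = 3, so a saddle point exists.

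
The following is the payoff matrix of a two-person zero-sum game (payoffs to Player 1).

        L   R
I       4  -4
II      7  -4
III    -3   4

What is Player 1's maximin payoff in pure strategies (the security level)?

Row minima: I → -4, II → -4, III → -3.
The best of these is -3.

-3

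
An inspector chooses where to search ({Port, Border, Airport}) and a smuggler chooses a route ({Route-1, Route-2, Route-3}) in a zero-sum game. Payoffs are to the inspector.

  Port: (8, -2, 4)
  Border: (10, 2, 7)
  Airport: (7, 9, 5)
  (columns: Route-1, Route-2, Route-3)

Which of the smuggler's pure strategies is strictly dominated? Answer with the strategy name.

Route-1

Route-3 holds the inspector's payoff strictly below Route-1 in every row: 4 < 8, 7 < 10, 5 < 7.
So Route-1 is strictly dominated for the smuggler.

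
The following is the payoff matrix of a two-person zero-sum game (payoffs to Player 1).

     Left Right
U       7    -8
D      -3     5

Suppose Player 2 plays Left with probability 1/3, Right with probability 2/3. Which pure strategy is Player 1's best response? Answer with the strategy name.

Expected payoff of U: (1/3)·7 + (2/3)·(-8) = -3.
Expected payoff of D: (1/3)·(-3) + (2/3)·5 = 7/3.
The largest is 7/3, so Player 1's best response is D.

D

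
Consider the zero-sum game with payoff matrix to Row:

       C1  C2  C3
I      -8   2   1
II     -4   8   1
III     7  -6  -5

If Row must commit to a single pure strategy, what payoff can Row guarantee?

-4

Row minima: I → -8, II → -4, III → -6.
The best of these is -4.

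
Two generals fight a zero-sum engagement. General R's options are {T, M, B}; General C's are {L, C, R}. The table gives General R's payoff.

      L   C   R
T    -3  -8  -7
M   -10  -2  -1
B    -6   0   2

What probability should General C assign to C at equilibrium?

3/11

Row minima: T → -8, M → -10, B → -6; maximin = -6.
Column maxima: L → -3, C → 0, R → 2; minimax = -3.
-6 ≠ -3, so there is no saddle point; optimal play is mixed.
M is strictly dominated by B, so General R never plays it.
R is strictly dominated by C (it gives General R strictly more in every row), so General C never plays it.
On the remaining 2×2 (T, B vs L, C):
Let General R play T with probability p. Expected payoff against L: (-3)p + (-6)(1−p) = 3p − 6; against C: (-8)p + 0(1−p) = −8p.
Setting these equal: 3p − 6 = −8p ⇒ 11p = 6 ⇒ p = 6/11, and the value is (3)·(6/11) − 6 = -48/11.
For General C: with q = P(L), equating T's and B's payoffs gives 5q − 8 = −6q ⇒ q = 8/11.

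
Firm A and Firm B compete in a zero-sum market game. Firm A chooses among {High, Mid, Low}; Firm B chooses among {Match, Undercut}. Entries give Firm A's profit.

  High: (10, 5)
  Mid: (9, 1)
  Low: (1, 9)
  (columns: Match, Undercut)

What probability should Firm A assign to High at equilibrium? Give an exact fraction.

Row minima: High → 5, Mid → 1, Low → 1; maximin = 5.
Column maxima: Match → 10, Undercut → 9; minimax = 9.
5 ≠ 9, so there is no saddle point; optimal play is mixed.
Mid is strictly dominated by High, so Firm A never plays it.
On the remaining 2×2 (High, Low vs Match, Undercut):
Let Firm A play High with probability p. Expected payoff against Match: 10p + 1(1−p) = 9p + 1; against Undercut: 5p + 9(1−p) = −4p + 9.
Setting these equal: 9p + 1 = −4p + 9 ⇒ 13p = 8 ⇒ p = 8/13, and the value is (9)·(8/13) + 1 = 85/13.
For Firm B: with q = P(Match), equating High's and Low's payoffs gives 5q + 5 = −8q + 9 ⇒ q = 4/13.

8/13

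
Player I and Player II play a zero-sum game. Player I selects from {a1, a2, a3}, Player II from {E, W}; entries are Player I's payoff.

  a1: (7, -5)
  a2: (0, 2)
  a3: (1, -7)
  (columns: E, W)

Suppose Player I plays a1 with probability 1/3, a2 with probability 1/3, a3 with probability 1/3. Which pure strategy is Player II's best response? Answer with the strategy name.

If Player II plays E, Player I's expected payoff is (1/3)·7 + (1/3)·0 + (1/3)·1 = 8/3.
If Player II plays W, Player I's expected payoff is (1/3)·(-5) + (1/3)·2 + (1/3)·(-7) = -10/3.
Player II minimizes Player I's payoff; the smallest is -10/3, so the best response is W.

W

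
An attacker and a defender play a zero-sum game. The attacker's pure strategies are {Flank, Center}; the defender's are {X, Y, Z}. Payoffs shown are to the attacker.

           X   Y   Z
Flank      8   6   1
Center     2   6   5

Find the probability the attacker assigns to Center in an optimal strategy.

7/10

Row minima: Flank → 1, Center → 2; maximin = 2.
Column maxima: X → 8, Y → 6, Z → 5; minimax = 5.
2 ≠ 5, so there is no saddle point; optimal play is mixed.
Y is strictly dominated by Z (it gives the attacker strictly more in every row), so the defender never plays it.
On the remaining 2×2 (Flank, Center vs X, Z):
Let the attacker play Flank with probability p. Expected payoff against X: 8p + 2(1−p) = 6p + 2; against Z: 1p + 5(1−p) = −4p + 5.
Setting these equal: 6p + 2 = −4p + 5 ⇒ 10p = 3 ⇒ p = 3/10, and the value is (6)·(3/10) + 2 = 19/5.
For the defender: with q = P(X), equating Flank's and Center's payoffs gives 7q + 1 = −3q + 5 ⇒ q = 2/5.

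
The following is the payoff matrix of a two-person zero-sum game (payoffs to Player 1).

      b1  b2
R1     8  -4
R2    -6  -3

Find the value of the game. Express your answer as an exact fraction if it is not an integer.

-16/5

Row minima: R1 → -4, R2 → -6; maximin = -4.
Column maxima: b1 → 8, b2 → -3; minimax = -3.
-4 ≠ -3, so there is no saddle point; optimal play is mixed.
Let Player 1 play R1 with probability p. Expected payoff against b1: 8p + (-6)(1−p) = 14p − 6; against b2: (-4)p + (-3)(1−p) = −p − 3.
Setting these equal: 14p − 6 = −p − 3 ⇒ 15p = 3 ⇒ p = 1/5, and the value is (14)·(1/5) − 6 = -16/5.
For Player 2: with q = P(b1), equating R1's and R2's payoffs gives 12q − 4 = −3q − 3 ⇒ q = 1/15.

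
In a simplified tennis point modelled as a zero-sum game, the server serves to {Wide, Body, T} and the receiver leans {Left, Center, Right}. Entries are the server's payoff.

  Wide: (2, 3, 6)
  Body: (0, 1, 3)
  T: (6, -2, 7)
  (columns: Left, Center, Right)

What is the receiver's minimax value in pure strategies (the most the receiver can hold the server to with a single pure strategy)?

3

Column maxima: Left → 6, Center → 3, Right → 7.
The smallest of these is 3.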